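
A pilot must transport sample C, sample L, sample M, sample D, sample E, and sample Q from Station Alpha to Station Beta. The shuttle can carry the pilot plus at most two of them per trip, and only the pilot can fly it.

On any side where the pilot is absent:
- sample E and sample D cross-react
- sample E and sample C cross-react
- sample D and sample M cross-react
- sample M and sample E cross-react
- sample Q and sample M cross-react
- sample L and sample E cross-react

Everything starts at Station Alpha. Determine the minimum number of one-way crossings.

Counting alone: the pilot can take at most 2 across per trip to Station Beta, so moving all 6 needs at least 3 loaded trips out, with a return between consecutive ones — at least 5 crossings.
The safety rule pushes this higher. Following every safe sequence of crossings, the most of the 6 that can be at Station Beta as the shuttle arrives there on crossings 5, 7 is 4, 5 respectively — never all 6.
So no plan with fewer than 9 crossings exists, and this one achieves 9:
1. Pilot goes to Station Beta with sample E and sample M.
2. Pilot goes back to Station Alpha with sample M.
3. Pilot goes to Station Beta with sample C and sample M.
4. Pilot goes back to Station Alpha with sample E.
5. Pilot goes to Station Beta with sample D and sample L.
6. Pilot goes back to Station Alpha with sample M.
7. Pilot goes to Station Beta with sample M and sample Q.
8. Pilot goes back to Station Alpha with sample M.
9. Pilot goes to Station Beta with sample E and sample M.

9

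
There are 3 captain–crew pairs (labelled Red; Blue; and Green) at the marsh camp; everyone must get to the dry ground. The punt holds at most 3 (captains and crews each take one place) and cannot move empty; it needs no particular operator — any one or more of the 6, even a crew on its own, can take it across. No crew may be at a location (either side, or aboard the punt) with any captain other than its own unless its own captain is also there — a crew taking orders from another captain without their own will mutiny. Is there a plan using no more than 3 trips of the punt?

No

Counting alone: each trip to the dry ground takes at most 3 across and each return brings at least 1 back, so after t trips out (and t−1 returns) at most 3t − (t−1) of the 6 are across; that first reaches 6 at t = 3, so at least 5 crossings are needed.
Since 3 < 5, 3 crossings cannot be enough. (The shortest complete plan in fact takes 5:)
1. captain Red and crew Red cross → the dry ground.
2. captain Red crosses ← the marsh camp.
3. captain Blue, captain Green, and captain Red cross → the dry ground.
4. crew Red crosses ← the marsh camp.
5. crew Blue, crew Green, and crew Red cross → the dry ground.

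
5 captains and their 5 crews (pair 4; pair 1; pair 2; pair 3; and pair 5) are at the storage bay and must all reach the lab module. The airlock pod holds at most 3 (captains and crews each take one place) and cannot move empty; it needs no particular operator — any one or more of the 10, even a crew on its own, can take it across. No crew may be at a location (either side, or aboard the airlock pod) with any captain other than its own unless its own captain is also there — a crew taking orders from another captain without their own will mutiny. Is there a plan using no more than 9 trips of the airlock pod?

No

Counting alone: each trip to the lab module takes at most 3 across and each return brings at least 1 back, so after t trips out (and t−1 returns) at most 3t − (t−1) of the 10 are across; that first reaches 10 at t = 5, so at least 9 crossings are needed.
The safety rule pushes this higher. Following every safe sequence of crossings, the most of the 10 that can be at the lab module as the airlock pod arrives there on crossing 9 is 9 — never all 10.
So the move cannot be finished within 9 crossings. (The shortest complete plan takes 11:)
1. captain 4 and crew 4 cross → the lab module.
2. captain 4 crosses ← the storage bay.
3. crew 1, crew 2, and crew 3 cross → the lab module.
4. crew 4 crosses ← the storage bay.
5. captain 1, captain 2, and captain 3 cross → the lab module.
6. captain 1 and crew 1 cross ← the storage bay.
7. captain 1, captain 4, and captain 5 cross → the lab module.
8. crew 2 crosses ← the storage bay.
9. crew 1 and crew 4 cross → the lab module.
10. crew 4 crosses ← the storage bay.
11. crew 2, crew 4, and crew 5 cross → the lab module.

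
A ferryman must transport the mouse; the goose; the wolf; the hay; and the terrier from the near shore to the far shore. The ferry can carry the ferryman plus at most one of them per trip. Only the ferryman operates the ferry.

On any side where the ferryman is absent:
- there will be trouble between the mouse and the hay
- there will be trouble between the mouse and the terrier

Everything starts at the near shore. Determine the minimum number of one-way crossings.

11

Counting alone: the ferryman can take at most 1 across per trip to the far shore, so moving all 5 needs at least 5 loaded trips out, with a return between consecutive ones — at least 9 crossings.
The safety rule pushes this higher. Following every safe sequence of crossings, the most of the 5 that can be at the far shore as the ferry arrives there on crossing 9 is 4 — never all 5.
So no plan with fewer than 11 crossings exists, and this one achieves 11:
1. Ferryman goes to the far shore with the mouse.  [the near shore: the goose, the hay, the terrier, the wolf | the far shore: the mouse]
2. Ferryman goes back to the near shore alone.  [the near shore: the goose, the hay, the terrier, the wolf | the far shore: the mouse]
3. Ferryman goes to the far shore with the goose.  [the near shore: the hay, the terrier, the wolf | the far shore: the goose, the mouse]
4. Ferryman goes back to the near shore alone.  [the near shore: the hay, the terrier, the wolf | the far shore: the goose, the mouse]
5. Ferryman goes to the far shore with the wolf.  [the near shore: the hay, the terrier | the far shore: the goose, the mouse, the wolf]
6. Ferryman goes back to the near shore alone.  [the near shore: the hay, the terrier | the far shore: the goose, the mouse, the wolf]
7. Ferryman goes to the far shore with the hay.  [the near shore: the terrier | the far shore: the goose, the hay, the mouse, the wolf]
8. Ferryman goes back to the near shore with the mouse.  [the near shore: the mouse, the terrier | the far shore: the goose, the hay, the wolf]
9. Ferryman goes to the far shore with the terrier.  [the near shore: the mouse | the far shore: the goose, the hay, the terrier, the wolf]
10. Ferryman goes back to the near shore alone.  [the near shore: the mouse | the far shore: the goose, the hay, the terrier, the wolf]
11. Ferryman goes to the far shore with the mouse.  [the near shore: — | the far shore: the goose, the hay, the mouse, the terrier, the wolf]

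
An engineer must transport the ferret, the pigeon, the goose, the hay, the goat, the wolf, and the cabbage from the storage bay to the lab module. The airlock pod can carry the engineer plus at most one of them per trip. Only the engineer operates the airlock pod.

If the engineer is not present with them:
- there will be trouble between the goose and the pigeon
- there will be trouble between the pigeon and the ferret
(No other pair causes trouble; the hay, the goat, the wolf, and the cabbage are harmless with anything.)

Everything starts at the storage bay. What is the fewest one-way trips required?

Counting alone: the engineer can take at most 1 across per trip to the lab module, so moving all 7 needs at least 7 loaded trips out, with a return between consecutive ones — at least 13 crossings.
The safety rule pushes this higher. Following every safe sequence of crossings, the most of the 7 that can be at the lab module as the airlock pod arrives there on crossing 13 is 6 — never all 7.
So no plan with fewer than 15 crossings exists, and this one achieves 15:
1. Engineer goes to the lab module with the pigeon.  [the storage bay: the cabbage, the ferret, the goat, the goose, the hay, the wolf | the lab module: the pigeon]
2. Engineer goes back to the storage bay alone.  [the storage bay: the cabbage, the ferret, the goat, the goose, the hay, the wolf | the lab module: the pigeon]
3. Engineer goes to the lab module with the ferret.  [the storage bay: the cabbage, the goat, the goose, the hay, the wolf | the lab module: the ferret, the pigeon]
4. Engineer goes back to the storage bay with the pigeon.  [the storage bay: the cabbage, the goat, the goose, the hay, the pigeon, the wolf | the lab module: the ferret]
5. Engineer goes to the lab module with the goose.  [the storage bay: the cabbage, the goat, the hay, the pigeon, the wolf | the lab module: the ferret, the goose]
6. Engineer goes back to the storage bay alone.  [the storage bay: the cabbage, the goat, the hay, the pigeon, the wolf | the lab module: the ferret, the goose]
7. Engineer goes to the lab module with the hay.  [the storage bay: the cabbage, the goat, the pigeon, the wolf | the lab module: the ferret, the goose, the hay]
8. Engineer goes back to the storage bay alone.  [the storage bay: the cabbage, the goat, the pigeon, the wolf | the lab module: the ferret, the goose, the hay]
9. Engineer goes to the lab module with the goat.  [the storage bay: the cabbage, the pigeon, the wolf | the lab module: the ferret, the goat, the goose, the hay]
10. Engineer goes back to the storage bay alone.  [the storage bay: the cabbage, the pigeon, the wolf | the lab module: the ferret, the goat, the goose, the hay]
11. Engineer goes to the lab module with the wolf.  [the storage bay: the cabbage, the pigeon | the lab module: the ferret, the goat, the goose, the hay, the wolf]
12. Engineer goes back to the storage bay alone.  [the storage bay: the cabbage, the pigeon | the lab module: the ferret, the goat, the goose, the hay, the wolf]
13. Engineer goes to the lab module with the cabbage.  [the storage bay: the pigeon | the lab module: the cabbage, the ferret, the goat, the goose, the hay, the wolf]
14. Engineer goes back to the storage bay alone.  [the storage bay: the pigeon | the lab module: the cabbage, the ferret, the goat, the goose, the hay, the wolf]
15. Engineer goes to the lab module with the pigeon.  [the storage bay: — | the lab module: the cabbage, the ferret, the goat, the goose, the hay, the pigeon, the wolf]

15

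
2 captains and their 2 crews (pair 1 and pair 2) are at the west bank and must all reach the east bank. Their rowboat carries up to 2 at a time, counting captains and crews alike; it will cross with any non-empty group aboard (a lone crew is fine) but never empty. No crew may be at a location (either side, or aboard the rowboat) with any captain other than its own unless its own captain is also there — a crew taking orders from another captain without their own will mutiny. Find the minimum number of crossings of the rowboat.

5

Counting alone: each trip to the east bank takes at most 2 across and each return brings at least 1 back, so after t trips out (and t−1 returns) at most 2t − (t−1) of the 4 are across; that first reaches 4 at t = 3, so at least 5 crossings are needed.
The plan below uses exactly 5 crossings, so it is optimal:
1. captain 1 and crew 1 cross → the east bank.
2. captain 1 crosses ← the west bank.
3. captain 1 and captain 2 cross → the east bank.
4. captain 2 crosses ← the west bank.
5. captain 2 and crew 2 cross → the east bank.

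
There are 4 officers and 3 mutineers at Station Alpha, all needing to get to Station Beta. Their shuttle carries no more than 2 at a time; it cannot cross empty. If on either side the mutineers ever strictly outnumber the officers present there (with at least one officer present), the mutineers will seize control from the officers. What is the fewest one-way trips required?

11

Counting alone: each trip to Station Beta takes at most 2 across and each return brings at least 1 back, so after t trips out (and t−1 returns) at most 2t − (t−1) of the 7 are across; that first reaches 7 at t = 6, so at least 11 crossings are needed.
The plan below uses exactly 11 crossings, so it is optimal:
1. 2 mutineers → Station Beta.  (Station Alpha: 4O 1M; Station Beta: 0O 2M)
2. 1 mutineer ← Station Alpha.  (Station Alpha: 4O 2M; Station Beta: 0O 1M)
3. 2 mutineers → Station Beta.  (Station Alpha: 4O 0M; Station Beta: 0O 3M)
4. 1 mutineer ← Station Alpha.  (Station Alpha: 4O 1M; Station Beta: 0O 2M)
5. 2 officers → Station Beta.  (Station Alpha: 2O 1M; Station Beta: 2O 2M)
6. 1 mutineer ← Station Alpha.  (Station Alpha: 2O 2M; Station Beta: 2O 1M)
7. 1 officer and 1 mutineer → Station Beta.  (Station Alpha: 1O 1M; Station Beta: 3O 2M)
8. 1 officer ← Station Alpha.  (Station Alpha: 2O 1M; Station Beta: 2O 2M)
9. 1 officer and 1 mutineer → Station Beta.  (Station Alpha: 1O 0M; Station Beta: 3O 3M)
10. 1 mutineer ← Station Alpha.  (Station Alpha: 1O 1M; Station Beta: 3O 2M)
11. 1 officer and 1 mutineer → Station Beta.  (Station Alpha: 0O 0M; Station Beta: 4O 3M)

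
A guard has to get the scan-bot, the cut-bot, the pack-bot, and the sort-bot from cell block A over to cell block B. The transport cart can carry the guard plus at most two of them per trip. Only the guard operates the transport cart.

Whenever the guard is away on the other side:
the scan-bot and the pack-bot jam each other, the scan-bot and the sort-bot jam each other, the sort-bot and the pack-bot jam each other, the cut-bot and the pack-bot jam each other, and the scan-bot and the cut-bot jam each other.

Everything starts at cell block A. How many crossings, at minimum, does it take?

Counting alone: the guard can take at most 2 across per trip to cell block B, so moving all 4 needs at least 2 loaded trips out, with a return between consecutive ones — at least 3 crossings.
The safety rule pushes this higher. Following every safe sequence of crossings, the most of the 4 that can be at cell block B as the transport cart arrives there on crossing 3 is 3 — never all 4.
So no plan with fewer than 5 crossings exists, and this one achieves 5:
1. Guard goes to cell block B with the pack-bot and the scan-bot.  [cell block A: the cut-bot, the sort-bot | cell block B: the pack-bot, the scan-bot]
2. Guard goes back to cell block A with the scan-bot.  [cell block A: the cut-bot, the scan-bot, the sort-bot | cell block B: the pack-bot]
3. Guard goes to cell block B with the cut-bot and the sort-bot.  [cell block A: the scan-bot | cell block B: the cut-bot, the pack-bot, the sort-bot]
4. Guard goes back to cell block A with the pack-bot.  [cell block A: the pack-bot, the scan-bot | cell block B: the cut-bot, the sort-bot]
5. Guard goes to cell block B with the pack-bot and the scan-bot.  [cell block A: — | cell block B: the cut-bot, the pack-bot, the scan-bot, the sort-bot]

5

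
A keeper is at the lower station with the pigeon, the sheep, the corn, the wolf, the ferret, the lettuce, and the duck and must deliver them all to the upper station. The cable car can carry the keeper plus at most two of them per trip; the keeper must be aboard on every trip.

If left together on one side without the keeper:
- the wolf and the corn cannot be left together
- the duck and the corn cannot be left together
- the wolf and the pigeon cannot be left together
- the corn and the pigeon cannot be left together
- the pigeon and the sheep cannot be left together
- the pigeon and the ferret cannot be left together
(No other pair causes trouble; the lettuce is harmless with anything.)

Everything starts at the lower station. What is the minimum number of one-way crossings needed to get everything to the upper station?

Counting alone: the keeper can take at most 2 across per trip to the upper station, so moving all 7 needs at least 4 loaded trips out, with a return between consecutive ones — at least 7 crossings.
The safety rule pushes this higher. Following every safe sequence of crossings, the most of the 7 that can be at the upper station as the cable car arrives there on crossings 7, 9 is 5, 6 respectively — never all 7.
So no plan with fewer than 11 crossings exists, and this one achieves 11:
1. Keeper goes to the upper station with the corn and the pigeon.  [the lower station: the duck, the ferret, the lettuce, the sheep, the wolf | the upper station: the corn, the pigeon]
2. Keeper goes back to the lower station with the pigeon.  [the lower station: the duck, the ferret, the lettuce, the pigeon, the sheep, the wolf | the upper station: the corn]
3. Keeper goes to the upper station with the pigeon and the sheep.  [the lower station: the duck, the ferret, the lettuce, the wolf | the upper station: the corn, the pigeon, the sheep]
4. Keeper goes back to the lower station with the pigeon.  [the lower station: the duck, the ferret, the lettuce, the pigeon, the wolf | the upper station: the corn, the sheep]
5. Keeper goes to the upper station with the ferret and the pigeon.  [the lower station: the duck, the lettuce, the wolf | the upper station: the corn, the ferret, the pigeon, the sheep]
6. Keeper goes back to the lower station with the pigeon.  [the lower station: the duck, the lettuce, the pigeon, the wolf | the upper station: the corn, the ferret, the sheep]
7. Keeper goes to the upper station with the lettuce and the pigeon.  [the lower station: the duck, the wolf | the upper station: the corn, the ferret, the lettuce, the pigeon, the sheep]
8. Keeper goes back to the lower station with the pigeon.  [the lower station: the duck, the pigeon, the wolf | the upper station: the corn, the ferret, the lettuce, the sheep]
9. Keeper goes to the upper station with the duck and the wolf.  [the lower station: the pigeon | the upper station: the corn, the duck, the ferret, the lettuce, the sheep, the wolf]
10. Keeper goes back to the lower station with the corn.  [the lower station: the corn, the pigeon | the upper station: the duck, the ferret, the lettuce, the sheep, the wolf]
11. Keeper goes to the upper station with the corn and the pigeon.  [the lower station: — | the upper station: the corn, the duck, the ferret, the lettuce, the pigeon, the sheep, the wolf]

11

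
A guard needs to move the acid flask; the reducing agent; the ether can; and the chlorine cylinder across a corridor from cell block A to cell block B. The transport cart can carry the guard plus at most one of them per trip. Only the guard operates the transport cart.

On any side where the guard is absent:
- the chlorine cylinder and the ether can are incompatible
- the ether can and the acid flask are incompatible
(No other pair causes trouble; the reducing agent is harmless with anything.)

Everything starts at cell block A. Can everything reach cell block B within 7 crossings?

Counting alone: the guard can take at most 1 across per trip to cell block B, so moving all 4 needs at least 4 loaded trips out, with a return between consecutive ones — at least 7 crossings.
The safety rule pushes this higher. Following every safe sequence of crossings, the most of the 4 that can be at cell block B as the transport cart arrives there on crossing 7 is 3 — never all 4.
So the move cannot be finished within 7 crossings. (The shortest complete plan takes 9:)
1. Guard goes to cell block B with the ether can.  [cell block A: the acid flask, the chlorine cylinder, the reducing agent | cell block B: the ether can]
2. Guard goes back to cell block A alone.  [cell block A: the acid flask, the chlorine cylinder, the reducing agent | cell block B: the ether can]
3. Guard goes to cell block B with the acid flask.  [cell block A: the chlorine cylinder, the reducing agent | cell block B: the acid flask, the ether can]
4. Guard goes back to cell block A with the ether can.  [cell block A: the chlorine cylinder, the ether can, the reducing agent | cell block B: the acid flask]
5. Guard goes to cell block B with the chlorine cylinder.  [cell block A: the ether can, the reducing agent | cell block B: the acid flask, the chlorine cylinder]
6. Guard goes back to cell block A alone.  [cell block A: the ether can, the reducing agent | cell block B: the acid flask, the chlorine cylinder]
7. Guard goes to cell block B with the reducing agent.  [cell block A: the ether can | cell block B: the acid flask, the chlorine cylinder, the reducing agent]
8. Guard goes back to cell block A alone.  [cell block A: the ether can | cell block B: the acid flask, the chlorine cylinder, the reducing agent]
9. Guard goes to cell block B with the ether can.  [cell block A: — | cell block B: the acid flask, the chlorine cylinder, the ether can, the reducing agent]

No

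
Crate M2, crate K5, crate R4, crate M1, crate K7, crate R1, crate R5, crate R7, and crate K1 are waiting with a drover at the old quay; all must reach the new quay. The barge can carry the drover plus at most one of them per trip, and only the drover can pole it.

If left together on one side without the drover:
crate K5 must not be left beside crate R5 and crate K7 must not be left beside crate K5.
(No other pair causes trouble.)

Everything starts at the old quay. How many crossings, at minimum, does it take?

19

Counting alone: the drover can take at most 1 across per trip to the new quay, so moving all 9 needs at least 9 loaded trips out, with a return between consecutive ones — at least 17 crossings.
The safety rule pushes this higher. Following every safe sequence of crossings, the most of the 9 that can be at the new quay as the barge arrives there on crossing 17 is 8 — never all 9.
So no plan with fewer than 19 crossings exists, and this one achieves 19:
1. Drover goes to the new quay with crate K5.  [the old quay: crate K1, crate K7, crate M1, crate M2, crate R1, crate R4, crate R5, crate R7 | the new quay: crate K5]
2. Drover goes back to the old quay alone.  [the old quay: crate K1, crate K7, crate M1, crate M2, crate R1, crate R4, crate R5, crate R7 | the new quay: crate K5]
3. Drover goes to the new quay with crate M2.  [the old quay: crate K1, crate K7, crate M1, crate R1, crate R4, crate R5, crate R7 | the new quay: crate K5, crate M2]
4. Drover goes back to the old quay alone.  [the old quay: crate K1, crate K7, crate M1, crate R1, crate R4, crate R5, crate R7 | the new quay: crate K5, crate M2]
5. Drover goes to the new quay with crate R4.  [the old quay: crate K1, crate K7, crate M1, crate R1, crate R5, crate R7 | the new quay: crate K5, crate M2, crate R4]
6. Drover goes back to the old quay alone.  [the old quay: crate K1, crate K7, crate M1, crate R1, crate R5, crate R7 | the new quay: crate K5, crate M2, crate R4]
7. Drover goes to the new quay with crate M1.  [the old quay: crate K1, crate K7, crate R1, crate R5, crate R7 | the new quay: crate K5, crate M1, crate M2, crate R4]
8. Drover goes back to the old quay alone.  [the old quay: crate K1, crate K7, crate R1, crate R5, crate R7 | the new quay: crate K5, crate M1, crate M2, crate R4]
9. Drover goes to the new quay with crate K7.  [the old quay: crate K1, crate R1, crate R5, crate R7 | the new quay: crate K5, crate K7, crate M1, crate M2, crate R4]
10. Drover goes back to the old quay with crate K5.  [the old quay: crate K1, crate K5, crate R1, crate R5, crate R7 | the new quay: crate K7, crate M1, crate M2, crate R4]
11. Drover goes to the new quay with crate R5.  [the old quay: crate K1, crate K5, crate R1, crate R7 | the new quay: crate K7, crate M1, crate M2, crate R4, crate R5]
12. Drover goes back to the old quay alone.  [the old quay: crate K1, crate K5, crate R1, crate R7 | the new quay: crate K7, crate M1, crate M2, crate R4, crate R5]
13. Drover goes to the new quay with crate R1.  [the old quay: crate K1, crate K5, crate R7 | the new quay: crate K7, crate M1, crate M2, crate R1, crate R4, crate R5]
14. Drover goes back to the old quay alone.  [the old quay: crate K1, crate K5, crate R7 | the new quay: crate K7, crate M1, crate M2, crate R1, crate R4, crate R5]
15. Drover goes to the new quay with crate R7.  [the old quay: crate K1, crate K5 | the new quay: crate K7, crate M1, crate M2, crate R1, crate R4, crate R5, crate R7]
16. Drover goes back to the old quay alone.  [the old quay: crate K1, crate K5 | the new quay: crate K7, crate M1, crate M2, crate R1, crate R4, crate R5, crate R7]
17. Drover goes to the new quay with crate K1.  [the old quay: crate K5 | the new quay: crate K1, crate K7, crate M1, crate M2, crate R1, crate R4, crate R5, crate R7]
18. Drover goes back to the old quay alone.  [the old quay: crate K5 | the new quay: crate K1, crate K7, crate M1, crate M2, crate R1, crate R4, crate R5, crate R7]
19. Drover goes to the new quay with crate K5.  [the old quay: — | the new quay: crate K1, crate K5, crate K7, crate M1, crate M2, crate R1, crate R4, crate R5, crate R7]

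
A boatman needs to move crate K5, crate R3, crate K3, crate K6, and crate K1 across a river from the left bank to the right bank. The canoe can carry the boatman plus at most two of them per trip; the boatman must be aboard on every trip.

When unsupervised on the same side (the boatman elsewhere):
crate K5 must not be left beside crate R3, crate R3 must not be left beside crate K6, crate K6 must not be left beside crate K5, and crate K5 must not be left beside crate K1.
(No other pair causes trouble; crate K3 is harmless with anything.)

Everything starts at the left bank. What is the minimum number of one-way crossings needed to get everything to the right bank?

7

Counting alone: the boatman can take at most 2 across per trip to the right bank, so moving all 5 needs at least 3 loaded trips out, with a return between consecutive ones — at least 5 crossings.
The safety rule pushes this higher. Following every safe sequence of crossings, the most of the 5 that can be at the right bank as the canoe arrives there on crossing 5 is 4 — never all 5.
So no plan with fewer than 7 crossings exists, and this one achieves 7:
1. Boatman goes to the right bank with crate K5 and crate R3.
2. Boatman goes back to the left bank with crate K5.
3. Boatman goes to the right bank with crate K3 and crate K5.
4. Boatman goes back to the left bank with crate K5.
5. Boatman goes to the right bank with crate K1 and crate K5.
6. Boatman goes back to the left bank with crate K5.
7. Boatman goes to the right bank with crate K5 and crate K6.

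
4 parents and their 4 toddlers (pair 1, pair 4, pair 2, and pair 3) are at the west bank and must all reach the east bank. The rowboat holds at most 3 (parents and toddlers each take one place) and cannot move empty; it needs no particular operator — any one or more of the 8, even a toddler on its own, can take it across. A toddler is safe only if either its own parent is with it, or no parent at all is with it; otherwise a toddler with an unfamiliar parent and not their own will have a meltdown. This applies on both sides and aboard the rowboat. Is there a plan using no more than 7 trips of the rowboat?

No

Counting alone: each trip to the east bank takes at most 3 across and each return brings at least 1 back, so after t trips out (and t−1 returns) at most 3t − (t−1) of the 8 are across; that first reaches 8 at t = 4, so at least 7 crossings are needed.
The safety rule pushes this higher. Following every safe sequence of crossings, the most of the 8 that can be at the east bank as the rowboat arrives there on crossing 7 is 7 — never all 8.
So the move cannot be finished within 7 crossings. (The shortest complete plan takes 9:)
1. parent 1 and toddler 1 cross → the east bank.
2. parent 1 crosses ← the west bank.
3. parent 1, parent 4, and toddler 4 cross → the east bank.
4. parent 1 and toddler 1 cross ← the west bank.
5. parent 1, parent 2, and parent 3 cross → the east bank.
6. toddler 4 crosses ← the west bank.
7. toddler 1 and toddler 4 cross → the east bank.
8. toddler 1 crosses ← the west bank.
9. toddler 1, toddler 2, and toddler 3 cross → the east bank.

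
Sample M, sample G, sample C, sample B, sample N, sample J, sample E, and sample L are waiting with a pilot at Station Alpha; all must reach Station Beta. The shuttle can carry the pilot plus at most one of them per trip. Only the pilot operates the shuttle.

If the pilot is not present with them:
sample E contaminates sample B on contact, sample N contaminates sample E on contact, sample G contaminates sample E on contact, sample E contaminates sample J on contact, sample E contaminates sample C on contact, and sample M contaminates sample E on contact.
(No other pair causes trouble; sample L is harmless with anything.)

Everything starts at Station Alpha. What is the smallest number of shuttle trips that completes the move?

impossible

Following every safe sequence of crossings from the start, the most of the 8 that can be at Station Beta as the shuttle arrives there on crossings 1, 3, 5 is 1, 2, 3 respectively; the best ever achieved is 3 of 8.
From crossing 7 on, no configuration arises that was not already reachable earlier: only 30 distinct safe configurations (who is on which side, and where the shuttle is) can ever be reached, none of them has everyone across, and every continuation just revisits them. So no valid plan exists.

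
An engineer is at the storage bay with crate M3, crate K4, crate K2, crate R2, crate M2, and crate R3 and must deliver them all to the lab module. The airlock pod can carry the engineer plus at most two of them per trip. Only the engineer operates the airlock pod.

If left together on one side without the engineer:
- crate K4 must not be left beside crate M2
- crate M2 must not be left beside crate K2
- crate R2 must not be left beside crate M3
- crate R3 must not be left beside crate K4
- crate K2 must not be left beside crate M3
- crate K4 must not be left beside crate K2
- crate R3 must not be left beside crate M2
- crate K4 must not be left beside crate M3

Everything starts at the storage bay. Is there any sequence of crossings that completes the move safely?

No

Whatever the first load, the items left behind include a forbidden pair without the engineer. No opening move is safe, so no plan exists.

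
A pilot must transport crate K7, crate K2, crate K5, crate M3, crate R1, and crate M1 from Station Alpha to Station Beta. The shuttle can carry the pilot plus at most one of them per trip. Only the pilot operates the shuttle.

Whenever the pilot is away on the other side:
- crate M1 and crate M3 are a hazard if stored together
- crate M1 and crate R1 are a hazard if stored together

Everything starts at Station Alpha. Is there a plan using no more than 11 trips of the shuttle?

Counting alone: the pilot can take at most 1 across per trip to Station Beta, so moving all 6 needs at least 6 loaded trips out, with a return between consecutive ones — at least 11 crossings.
The safety rule pushes this higher. Following every safe sequence of crossings, the most of the 6 that can be at Station Beta as the shuttle arrives there on crossing 11 is 5 — never all 6.
So the move cannot be finished within 11 crossings. (The shortest complete plan takes 13:)
1. Pilot goes to Station Beta with crate M1.
2. Pilot goes back to Station Alpha alone.
3. Pilot goes to Station Beta with crate K7.
4. Pilot goes back to Station Alpha alone.
5. Pilot goes to Station Beta with crate K2.
6. Pilot goes back to Station Alpha alone.
7. Pilot goes to Station Beta with crate K5.
8. Pilot goes back to Station Alpha alone.
9. Pilot goes to Station Beta with crate M3.
10. Pilot goes back to Station Alpha with crate M1.
11. Pilot goes to Station Beta with crate R1.
12. Pilot goes back to Station Alpha alone.
13. Pilot goes to Station Beta with crate M1.

No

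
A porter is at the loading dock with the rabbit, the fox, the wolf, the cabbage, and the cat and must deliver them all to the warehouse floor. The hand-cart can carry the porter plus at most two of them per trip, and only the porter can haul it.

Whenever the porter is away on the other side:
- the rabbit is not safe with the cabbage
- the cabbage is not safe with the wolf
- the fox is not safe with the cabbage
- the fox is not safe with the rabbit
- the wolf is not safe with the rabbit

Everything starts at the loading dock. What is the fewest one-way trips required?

Counting alone: the porter can take at most 2 across per trip to the warehouse floor, so moving all 5 needs at least 3 loaded trips out, with a return between consecutive ones — at least 5 crossings.
The safety rule pushes this higher. Following every safe sequence of crossings, the most of the 5 that can be at the warehouse floor as the hand-cart arrives there on crossing 5 is 4 — never all 5.
So no plan with fewer than 7 crossings exists, and this one achieves 7:
1. Porter goes to the warehouse floor with the cabbage and the rabbit.  [the loading dock: the cat, the fox, the wolf | the warehouse floor: the cabbage, the rabbit]
2. Porter goes back to the loading dock with the rabbit.  [the loading dock: the cat, the fox, the rabbit, the wolf | the warehouse floor: the cabbage]
3. Porter goes to the warehouse floor with the cat and the rabbit.  [the loading dock: the fox, the wolf | the warehouse floor: the cabbage, the cat, the rabbit]
4. Porter goes back to the loading dock with the rabbit.  [the loading dock: the fox, the rabbit, the wolf | the warehouse floor: the cabbage, the cat]
5. Porter goes to the warehouse floor with the fox and the wolf.  [the loading dock: the rabbit | the warehouse floor: the cabbage, the cat, the fox, the wolf]
6. Porter goes back to the loading dock with the cabbage.  [the loading dock: the cabbage, the rabbit | the warehouse floor: the cat, the fox, the wolf]
7. Porter goes to the warehouse floor with the cabbage and the rabbit.  [the loading dock: — | the warehouse floor: the cabbage, the cat, the fox, the rabbit, the wolf]

7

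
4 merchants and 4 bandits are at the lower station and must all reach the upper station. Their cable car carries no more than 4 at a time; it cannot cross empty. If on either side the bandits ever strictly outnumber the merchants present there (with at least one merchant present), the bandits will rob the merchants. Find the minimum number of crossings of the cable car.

5

Counting alone: each trip to the upper station takes at most 4 across and each return brings at least 1 back, so after t trips out (and t−1 returns) at most 4t − (t−1) of the 8 are across; that first reaches 8 at t = 3, so at least 5 crossings are needed.
The plan below uses exactly 5 crossings, so it is optimal:
1. 2 bandits → the upper station.  (the lower station: 4M 2B; the upper station: 0M 2B)
2. 1 bandit ← the lower station.  (the lower station: 4M 3B; the upper station: 0M 1B)
3. 4 merchants → the upper station.  (the lower station: 0M 3B; the upper station: 4M 1B)
4. 1 bandit ← the lower station.  (the lower station: 0M 4B; the upper station: 4M 0B)
5. 4 bandits → the upper station.  (the lower station: 0M 0B; the upper station: 4M 4B)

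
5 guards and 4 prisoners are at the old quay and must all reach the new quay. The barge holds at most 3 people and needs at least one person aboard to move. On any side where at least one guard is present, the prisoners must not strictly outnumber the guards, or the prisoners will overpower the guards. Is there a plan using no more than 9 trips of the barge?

Yes — this plan uses 7 crossings (≤ 9):
1. 3 prisoners → the new quay.  (the old quay: 5G 1P; the new quay: 0G 3P)
2. 1 prisoner ← the old quay.  (the old quay: 5G 2P; the new quay: 0G 2P)
3. 3 guards → the new quay.  (the old quay: 2G 2P; the new quay: 3G 2P)
4. 1 guard ← the old quay.  (the old quay: 3G 2P; the new quay: 2G 2P)
5. 2 guards and 1 prisoner → the new quay.  (the old quay: 1G 1P; the new quay: 4G 3P)
6. 1 guard ← the old quay.  (the old quay: 2G 1P; the new quay: 3G 3P)
7. 2 guards and 1 prisoner → the new quay.  (the old quay: 0G 0P; the new quay: 5G 4P)

Yes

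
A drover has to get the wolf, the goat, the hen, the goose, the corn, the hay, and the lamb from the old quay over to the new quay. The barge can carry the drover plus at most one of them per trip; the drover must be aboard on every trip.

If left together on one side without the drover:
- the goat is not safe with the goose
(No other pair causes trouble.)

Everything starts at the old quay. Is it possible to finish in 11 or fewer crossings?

No

Counting alone: the drover can take at most 1 across per trip to the new quay, so moving all 7 needs at least 7 loaded trips out, with a return between consecutive ones — at least 13 crossings.
Since 11 < 13, 11 crossings cannot be enough. (The shortest complete plan in fact takes 13:)
1. Drover goes to the new quay with the goat.
2. Drover goes back to the old quay alone.
3. Drover goes to the new quay with the wolf.
4. Drover goes back to the old quay alone.
5. Drover goes to the new quay with the hen.
6. Drover goes back to the old quay alone.
7. Drover goes to the new quay with the corn.
8. Drover goes back to the old quay alone.
9. Drover goes to the new quay with the hay.
10. Drover goes back to the old quay alone.
11. Drover goes to the new quay with the lamb.
12. Drover goes back to the old quay alone.
13. Drover goes to the new quay with the goose.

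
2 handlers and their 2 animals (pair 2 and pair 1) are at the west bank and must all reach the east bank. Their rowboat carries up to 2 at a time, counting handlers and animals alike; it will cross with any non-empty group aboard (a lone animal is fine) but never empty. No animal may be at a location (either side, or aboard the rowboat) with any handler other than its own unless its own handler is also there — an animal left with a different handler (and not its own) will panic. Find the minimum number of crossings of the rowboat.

5

Counting alone: each trip to the east bank takes at most 2 across and each return brings at least 1 back, so after t trips out (and t−1 returns) at most 2t − (t−1) of the 4 are across; that first reaches 4 at t = 3, so at least 5 crossings are needed.
The plan below uses exactly 5 crossings, so it is optimal:
1. animal 2 and handler 2 cross → the east bank.
2. handler 2 crosses ← the west bank.
3. handler 1 and handler 2 cross → the east bank.
4. handler 1 crosses ← the west bank.
5. animal 1 and handler 1 cross → the east bank.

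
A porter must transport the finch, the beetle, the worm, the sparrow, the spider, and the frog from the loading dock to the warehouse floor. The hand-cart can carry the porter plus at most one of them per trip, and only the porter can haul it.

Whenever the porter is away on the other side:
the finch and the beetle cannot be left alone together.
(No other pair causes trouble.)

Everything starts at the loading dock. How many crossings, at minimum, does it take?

Counting alone: the porter can take at most 1 across per trip to the warehouse floor, so moving all 6 needs at least 6 loaded trips out, with a return between consecutive ones — at least 11 crossings.
The plan below uses exactly 11 crossings, so it is optimal:
1. Porter goes to the warehouse floor with the finch.  [the loading dock: the beetle, the frog, the sparrow, the spider, the worm | the warehouse floor: the finch]
2. Porter goes back to the loading dock alone.  [the loading dock: the beetle, the frog, the sparrow, the spider, the worm | the warehouse floor: the finch]
3. Porter goes to the warehouse floor with the worm.  [the loading dock: the beetle, the frog, the sparrow, the spider | the warehouse floor: the finch, the worm]
4. Porter goes back to the loading dock alone.  [the loading dock: the beetle, the frog, the sparrow, the spider | the warehouse floor: the finch, the worm]
5. Porter goes to the warehouse floor with the sparrow.  [the loading dock: the beetle, the frog, the spider | the warehouse floor: the finch, the sparrow, the worm]
6. Porter goes back to the loading dock alone.  [the loading dock: the beetle, the frog, the spider | the warehouse floor: the finch, the sparrow, the worm]
7. Porter goes to the warehouse floor with the spider.  [the loading dock: the beetle, the frog | the warehouse floor: the finch, the sparrow, the spider, the worm]
8. Porter goes back to the loading dock alone.  [the loading dock: the beetle, the frog | the warehouse floor: the finch, the sparrow, the spider, the worm]
9. Porter goes to the warehouse floor with the frog.  [the loading dock: the beetle | the warehouse floor: the finch, the frog, the sparrow, the spider, the worm]
10. Porter goes back to the loading dock alone.  [the loading dock: the beetle | the warehouse floor: the finch, the frog, the sparrow, the spider, the worm]
11. Porter goes to the warehouse floor with the beetle.  [the loading dock: — | the warehouse floor: the beetle, the finch, the frog, the sparrow, the spider, the worm]

11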